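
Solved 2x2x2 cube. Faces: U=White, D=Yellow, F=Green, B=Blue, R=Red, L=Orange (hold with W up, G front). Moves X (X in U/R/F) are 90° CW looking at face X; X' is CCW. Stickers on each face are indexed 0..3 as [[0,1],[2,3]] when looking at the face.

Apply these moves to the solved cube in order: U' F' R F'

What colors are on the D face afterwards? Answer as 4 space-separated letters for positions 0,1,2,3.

Answer: W W Y R

Derivation:
After move 1 (U'): U=WWWW F=OOGG R=GGRR B=RRBB L=BBOO
After move 2 (F'): F=OGOG U=WWGR R=YGYR D=BOYY L=BWOW
After move 3 (R): R=YYRG U=WGGG F=OOOY D=BBYR B=RRWB
After move 4 (F'): F=OYOO U=WGYR R=BYBG D=WWYR L=BGOG
Query: D face = WWYR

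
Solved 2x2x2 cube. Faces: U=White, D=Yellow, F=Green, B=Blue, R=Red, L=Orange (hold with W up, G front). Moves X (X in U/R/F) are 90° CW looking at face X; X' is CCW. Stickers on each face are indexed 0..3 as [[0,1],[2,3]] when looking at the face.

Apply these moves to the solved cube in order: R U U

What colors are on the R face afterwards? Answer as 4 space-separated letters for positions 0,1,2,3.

After move 1 (R): R=RRRR U=WGWG F=GYGY D=YBYB B=WBWB
After move 2 (U): U=WWGG F=RRGY R=WBRR B=OOWB L=GYOO
After move 3 (U): U=GWGW F=WBGY R=OORR B=GYWB L=RROO
Query: R face = OORR

Answer: O O R R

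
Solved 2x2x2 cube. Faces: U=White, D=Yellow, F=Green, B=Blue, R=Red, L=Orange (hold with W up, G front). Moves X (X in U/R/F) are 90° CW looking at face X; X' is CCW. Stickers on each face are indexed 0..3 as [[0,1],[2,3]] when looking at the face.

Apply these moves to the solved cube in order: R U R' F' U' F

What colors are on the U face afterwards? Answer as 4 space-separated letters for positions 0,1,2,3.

Answer: W W G O

Derivation:
After move 1 (R): R=RRRR U=WGWG F=GYGY D=YBYB B=WBWB
After move 2 (U): U=WWGG F=RRGY R=WBRR B=OOWB L=GYOO
After move 3 (R'): R=BRWR U=WWGO F=RWGG D=YRYY B=BOBB
After move 4 (F'): F=WGRG U=WWBW R=RRYR D=YOYY L=GOOG
After move 5 (U'): U=WWWB F=GORG R=WGYR B=RRBB L=BOOG
After move 6 (F): F=RGGO U=WWGO R=WGBR D=YWYY L=BYOO
Query: U face = WWGO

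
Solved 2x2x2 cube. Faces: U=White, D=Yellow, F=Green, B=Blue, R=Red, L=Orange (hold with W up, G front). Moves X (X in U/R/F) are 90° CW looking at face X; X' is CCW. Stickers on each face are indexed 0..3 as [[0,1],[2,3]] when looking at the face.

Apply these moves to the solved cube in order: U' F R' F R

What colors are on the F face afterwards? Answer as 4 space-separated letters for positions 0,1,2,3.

Answer: G G B O

Derivation:
After move 1 (U'): U=WWWW F=OOGG R=GGRR B=RRBB L=BBOO
After move 2 (F): F=GOGO U=WWOB R=WGWR D=RGYY L=BYOY
After move 3 (R'): R=GRWW U=WBOR F=GWGB D=ROYO B=YRGB
After move 4 (F): F=GGBW U=WBYY R=ORRW D=WGYO L=BROO
After move 5 (R): R=ROWR U=WGYW F=GGBO D=WGYY B=YRBB
Query: F face = GGBO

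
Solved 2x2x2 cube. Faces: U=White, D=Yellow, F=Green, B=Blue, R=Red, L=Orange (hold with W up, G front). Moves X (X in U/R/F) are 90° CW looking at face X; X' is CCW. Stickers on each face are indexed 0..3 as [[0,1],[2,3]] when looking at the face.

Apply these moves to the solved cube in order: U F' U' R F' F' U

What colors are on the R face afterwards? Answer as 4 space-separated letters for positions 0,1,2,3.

Answer: B B O G

Derivation:
After move 1 (U): U=WWWW F=RRGG R=BBRR B=OOBB L=GGOO
After move 2 (F'): F=RGRG U=WWBR R=YBYR D=GOYY L=GWOW
After move 3 (U'): U=WRWB F=GWRG R=RGYR B=YBBB L=OOOW
After move 4 (R): R=YRRG U=WWWG F=GORY D=GBYY B=BBRB
After move 5 (F'): F=OYGR U=WWYR R=BRGG D=OWYY L=OGOW
After move 6 (F'): F=YROG U=WWBG R=WROG D=GWYY L=OROY
After move 7 (U): U=BWGW F=WROG R=BBOG B=ORRB L=YROY
Query: R face = BBOG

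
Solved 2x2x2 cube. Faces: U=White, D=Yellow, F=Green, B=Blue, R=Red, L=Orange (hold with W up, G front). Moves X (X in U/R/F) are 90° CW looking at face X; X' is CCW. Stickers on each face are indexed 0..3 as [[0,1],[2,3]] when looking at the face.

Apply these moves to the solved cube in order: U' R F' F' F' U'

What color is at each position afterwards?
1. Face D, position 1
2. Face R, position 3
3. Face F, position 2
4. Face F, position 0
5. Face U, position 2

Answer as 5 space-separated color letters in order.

After move 1 (U'): U=WWWW F=OOGG R=GGRR B=RRBB L=BBOO
After move 2 (R): R=RGRG U=WOWG F=OYGY D=YBYR B=WRWB
After move 3 (F'): F=YYOG U=WORR R=BGYG D=BOYR L=BGOW
After move 4 (F'): F=YGYO U=WOBY R=OGBG D=GWYR L=BROR
After move 5 (F'): F=GOYY U=WOOB R=WGGG D=RRYR L=BYOB
After move 6 (U'): U=OBWO F=BYYY R=GOGG B=WGWB L=WROB
Query 1: D[1] = R
Query 2: R[3] = G
Query 3: F[2] = Y
Query 4: F[0] = B
Query 5: U[2] = W

Answer: R G Y B W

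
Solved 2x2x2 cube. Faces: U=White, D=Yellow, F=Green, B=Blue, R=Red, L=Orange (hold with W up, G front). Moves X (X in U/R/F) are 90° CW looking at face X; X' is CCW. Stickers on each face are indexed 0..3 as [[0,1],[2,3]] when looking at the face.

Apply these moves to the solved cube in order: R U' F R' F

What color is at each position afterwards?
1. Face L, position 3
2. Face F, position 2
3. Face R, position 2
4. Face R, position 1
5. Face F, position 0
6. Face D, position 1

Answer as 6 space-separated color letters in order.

After move 1 (R): R=RRRR U=WGWG F=GYGY D=YBYB B=WBWB
After move 2 (U'): U=GGWW F=OOGY R=GYRR B=RRWB L=WBOO
After move 3 (F): F=GOYO U=GGOB R=WYWR D=RGYB L=WYOB
After move 4 (R'): R=YRWW U=GWOR F=GGYB D=ROYO B=BRGB
After move 5 (F): F=YGBG U=GWBY R=ORRW D=WYYO L=WROO
Query 1: L[3] = O
Query 2: F[2] = B
Query 3: R[2] = R
Query 4: R[1] = R
Query 5: F[0] = Y
Query 6: D[1] = Y

Answer: O B R R Y Y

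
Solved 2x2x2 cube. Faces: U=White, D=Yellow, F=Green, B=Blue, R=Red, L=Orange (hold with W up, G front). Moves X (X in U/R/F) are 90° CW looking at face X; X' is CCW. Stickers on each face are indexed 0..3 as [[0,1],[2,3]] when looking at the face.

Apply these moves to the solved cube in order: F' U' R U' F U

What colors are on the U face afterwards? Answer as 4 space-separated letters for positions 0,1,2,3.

Answer: W W R G

Derivation:
After move 1 (F'): F=GGGG U=WWRR R=YRYR D=OOYY L=OWOW
After move 2 (U'): U=WRWR F=OWGG R=GGYR B=YRBB L=BBOW
After move 3 (R): R=YGRG U=WWWG F=OOGY D=OBYY B=RRRB
After move 4 (U'): U=WGWW F=BBGY R=OORG B=YGRB L=RROW
After move 5 (F): F=GBYB U=WGWR R=WOWG D=ROYY L=ROOB
After move 6 (U): U=WWRG F=WOYB R=YGWG B=RORB L=GBOB
Query: U face = WWRG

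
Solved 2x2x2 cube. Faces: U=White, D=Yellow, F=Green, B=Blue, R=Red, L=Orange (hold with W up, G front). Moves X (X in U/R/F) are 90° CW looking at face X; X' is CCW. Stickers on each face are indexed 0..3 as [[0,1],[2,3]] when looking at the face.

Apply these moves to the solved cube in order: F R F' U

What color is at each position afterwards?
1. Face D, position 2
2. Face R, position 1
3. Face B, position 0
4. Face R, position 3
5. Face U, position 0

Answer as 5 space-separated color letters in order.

After move 1 (F): F=GGGG U=WWOO R=WRWR D=RRYY L=OYOY
After move 2 (R): R=WWRR U=WGOG F=GRGY D=RBYB B=OBWB
After move 3 (F'): F=RYGG U=WGWR R=BWRR D=YYYB L=OGOO
After move 4 (U): U=WWRG F=BWGG R=OBRR B=OGWB L=RYOO
Query 1: D[2] = Y
Query 2: R[1] = B
Query 3: B[0] = O
Query 4: R[3] = R
Query 5: U[0] = W

Answer: Y B O R W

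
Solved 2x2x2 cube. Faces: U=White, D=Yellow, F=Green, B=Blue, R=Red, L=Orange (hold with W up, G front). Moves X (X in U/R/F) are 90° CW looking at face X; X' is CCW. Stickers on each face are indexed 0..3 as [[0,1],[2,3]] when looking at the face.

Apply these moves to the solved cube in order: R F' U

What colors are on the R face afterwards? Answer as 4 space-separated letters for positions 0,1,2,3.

After move 1 (R): R=RRRR U=WGWG F=GYGY D=YBYB B=WBWB
After move 2 (F'): F=YYGG U=WGRR R=BRYR D=OOYB L=OGOW
After move 3 (U): U=RWRG F=BRGG R=WBYR B=OGWB L=YYOW
Query: R face = WBYR

Answer: W B Y R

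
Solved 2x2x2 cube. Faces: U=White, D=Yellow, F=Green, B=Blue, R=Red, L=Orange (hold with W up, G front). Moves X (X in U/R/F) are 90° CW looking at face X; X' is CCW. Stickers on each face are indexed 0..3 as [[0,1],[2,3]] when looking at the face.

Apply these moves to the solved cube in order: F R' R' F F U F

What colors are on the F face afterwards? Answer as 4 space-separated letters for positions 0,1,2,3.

After move 1 (F): F=GGGG U=WWOO R=WRWR D=RRYY L=OYOY
After move 2 (R'): R=RRWW U=WBOB F=GWGO D=RGYG B=YBRB
After move 3 (R'): R=RWRW U=WROY F=GBGB D=RWYO B=GBGB
After move 4 (F): F=GGBB U=WRYY R=OWYW D=RRYO L=OROW
After move 5 (F): F=BGBG U=WRWR R=YWYW D=YOYO L=OROR
After move 6 (U): U=WWRR F=YWBG R=GBYW B=ORGB L=BGOR
After move 7 (F): F=BYGW U=WWRG R=RBRW D=YGYO L=BYOO
Query: F face = BYGW

Answer: B Y G W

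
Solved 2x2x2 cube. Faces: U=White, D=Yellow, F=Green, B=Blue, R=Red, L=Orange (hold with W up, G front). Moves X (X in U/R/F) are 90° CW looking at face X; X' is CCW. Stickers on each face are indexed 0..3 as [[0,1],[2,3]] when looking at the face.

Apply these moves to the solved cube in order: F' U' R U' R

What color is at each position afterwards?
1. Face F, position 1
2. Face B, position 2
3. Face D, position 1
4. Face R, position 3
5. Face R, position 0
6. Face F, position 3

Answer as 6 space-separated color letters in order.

Answer: B G R O R Y

Derivation:
After move 1 (F'): F=GGGG U=WWRR R=YRYR D=OOYY L=OWOW
After move 2 (U'): U=WRWR F=OWGG R=GGYR B=YRBB L=BBOW
After move 3 (R): R=YGRG U=WWWG F=OOGY D=OBYY B=RRRB
After move 4 (U'): U=WGWW F=BBGY R=OORG B=YGRB L=RROW
After move 5 (R): R=ROGO U=WBWY F=BBGY D=ORYY B=WGGB
Query 1: F[1] = B
Query 2: B[2] = G
Query 3: D[1] = R
Query 4: R[3] = O
Query 5: R[0] = R
Query 6: F[3] = Y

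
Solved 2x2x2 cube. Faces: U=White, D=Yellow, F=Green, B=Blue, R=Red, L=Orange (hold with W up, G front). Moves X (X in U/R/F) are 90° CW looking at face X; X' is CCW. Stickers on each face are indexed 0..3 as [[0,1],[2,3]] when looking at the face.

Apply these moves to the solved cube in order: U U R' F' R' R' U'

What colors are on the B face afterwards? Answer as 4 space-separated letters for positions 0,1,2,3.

After move 1 (U): U=WWWW F=RRGG R=BBRR B=OOBB L=GGOO
After move 2 (U): U=WWWW F=BBGG R=OORR B=GGBB L=RROO
After move 3 (R'): R=OROR U=WBWG F=BWGW D=YBYG B=YGYB
After move 4 (F'): F=WWBG U=WBOO R=BRYR D=ROYG L=RGOW
After move 5 (R'): R=RRBY U=WYOY F=WBBO D=RWYG B=GGOB
After move 6 (R'): R=RYRB U=WOOG F=WYBY D=RBYO B=GGWB
After move 7 (U'): U=OGWO F=RGBY R=WYRB B=RYWB L=GGOW
Query: B face = RYWB

Answer: R Y W B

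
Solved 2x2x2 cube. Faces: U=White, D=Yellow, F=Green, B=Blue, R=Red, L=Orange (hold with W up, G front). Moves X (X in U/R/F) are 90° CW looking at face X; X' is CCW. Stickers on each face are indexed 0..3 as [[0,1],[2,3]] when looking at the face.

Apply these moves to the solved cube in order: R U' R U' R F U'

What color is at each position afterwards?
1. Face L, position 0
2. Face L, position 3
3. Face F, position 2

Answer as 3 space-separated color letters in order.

After move 1 (R): R=RRRR U=WGWG F=GYGY D=YBYB B=WBWB
After move 2 (U'): U=GGWW F=OOGY R=GYRR B=RRWB L=WBOO
After move 3 (R): R=RGRY U=GOWY F=OBGB D=YWYR B=WRGB
After move 4 (U'): U=OYGW F=WBGB R=OBRY B=RGGB L=WROO
After move 5 (R): R=ROYB U=OBGB F=WWGR D=YGYR B=WGYB
After move 6 (F): F=GWRW U=OBOR R=GOBB D=YRYR L=WYOG
After move 7 (U'): U=BROO F=WYRW R=GWBB B=GOYB L=WGOG
Query 1: L[0] = W
Query 2: L[3] = G
Query 3: F[2] = R

Answer: W G R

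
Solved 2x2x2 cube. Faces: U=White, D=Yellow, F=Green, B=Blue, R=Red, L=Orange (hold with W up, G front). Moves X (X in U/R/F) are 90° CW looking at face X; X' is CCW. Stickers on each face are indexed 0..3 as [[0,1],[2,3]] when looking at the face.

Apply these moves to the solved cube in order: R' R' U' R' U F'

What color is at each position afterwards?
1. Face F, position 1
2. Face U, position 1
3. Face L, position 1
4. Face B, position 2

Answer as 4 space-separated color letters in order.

After move 1 (R'): R=RRRR U=WBWB F=GWGW D=YGYG B=YBYB
After move 2 (R'): R=RRRR U=WYWY F=GBGB D=YWYW B=GBGB
After move 3 (U'): U=YYWW F=OOGB R=GBRR B=RRGB L=GBOO
After move 4 (R'): R=BRGR U=YGWR F=OYGW D=YOYB B=WRWB
After move 5 (U): U=WYRG F=BRGW R=WRGR B=GBWB L=OYOO
After move 6 (F'): F=RWBG U=WYWG R=ORYR D=YOYB L=OGOR
Query 1: F[1] = W
Query 2: U[1] = Y
Query 3: L[1] = G
Query 4: B[2] = W

Answer: W Y G W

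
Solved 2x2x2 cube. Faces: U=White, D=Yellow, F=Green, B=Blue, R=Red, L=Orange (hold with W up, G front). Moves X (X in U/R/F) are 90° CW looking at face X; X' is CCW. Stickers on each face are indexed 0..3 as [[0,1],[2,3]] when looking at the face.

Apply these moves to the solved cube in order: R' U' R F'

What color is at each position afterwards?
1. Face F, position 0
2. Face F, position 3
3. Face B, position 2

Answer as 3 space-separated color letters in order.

After move 1 (R'): R=RRRR U=WBWB F=GWGW D=YGYG B=YBYB
After move 2 (U'): U=BBWW F=OOGW R=GWRR B=RRYB L=YBOO
After move 3 (R): R=RGRW U=BOWW F=OGGG D=YYYR B=WRBB
After move 4 (F'): F=GGOG U=BORR R=YGYW D=BOYR L=YWOW
Query 1: F[0] = G
Query 2: F[3] = G
Query 3: B[2] = B

Answer: G G B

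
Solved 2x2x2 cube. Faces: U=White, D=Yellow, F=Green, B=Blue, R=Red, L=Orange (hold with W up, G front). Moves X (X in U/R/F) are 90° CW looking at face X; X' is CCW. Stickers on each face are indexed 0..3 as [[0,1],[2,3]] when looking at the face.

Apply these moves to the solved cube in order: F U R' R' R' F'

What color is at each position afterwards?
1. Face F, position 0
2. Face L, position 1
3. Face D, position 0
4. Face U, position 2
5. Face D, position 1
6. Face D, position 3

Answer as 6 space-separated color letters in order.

After move 1 (F): F=GGGG U=WWOO R=WRWR D=RRYY L=OYOY
After move 2 (U): U=OWOW F=WRGG R=BBWR B=OYBB L=GGOY
After move 3 (R'): R=BRBW U=OBOO F=WWGW D=RRYG B=YYRB
After move 4 (R'): R=RWBB U=OROY F=WBGO D=RWYW B=GYRB
After move 5 (R'): R=WBRB U=OROG F=WRGY D=RBYO B=WYWB
After move 6 (F'): F=RYWG U=ORWR R=BBRB D=GYYO L=GGOO
Query 1: F[0] = R
Query 2: L[1] = G
Query 3: D[0] = G
Query 4: U[2] = W
Query 5: D[1] = Y
Query 6: D[3] = O

Answer: R G G W Y O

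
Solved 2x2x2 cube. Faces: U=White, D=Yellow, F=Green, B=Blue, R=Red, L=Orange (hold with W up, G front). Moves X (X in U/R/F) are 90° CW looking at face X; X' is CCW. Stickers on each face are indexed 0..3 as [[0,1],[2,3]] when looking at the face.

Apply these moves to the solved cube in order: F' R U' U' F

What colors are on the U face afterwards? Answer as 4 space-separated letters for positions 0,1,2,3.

After move 1 (F'): F=GGGG U=WWRR R=YRYR D=OOYY L=OWOW
After move 2 (R): R=YYRR U=WGRG F=GOGY D=OBYB B=RBWB
After move 3 (U'): U=GGWR F=OWGY R=GORR B=YYWB L=RBOW
After move 4 (U'): U=GRGW F=RBGY R=OWRR B=GOWB L=YYOW
After move 5 (F): F=GRYB U=GRWY R=GWWR D=ROYB L=YOOB
Query: U face = GRWY

Answer: G R W Y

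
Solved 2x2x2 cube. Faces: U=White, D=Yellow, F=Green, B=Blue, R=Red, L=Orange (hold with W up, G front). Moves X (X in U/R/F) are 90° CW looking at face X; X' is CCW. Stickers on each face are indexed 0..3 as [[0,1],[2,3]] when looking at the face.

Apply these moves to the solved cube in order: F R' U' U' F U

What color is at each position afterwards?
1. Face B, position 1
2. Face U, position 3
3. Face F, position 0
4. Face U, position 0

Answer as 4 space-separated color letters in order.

After move 1 (F): F=GGGG U=WWOO R=WRWR D=RRYY L=OYOY
After move 2 (R'): R=RRWW U=WBOB F=GWGO D=RGYG B=YBRB
After move 3 (U'): U=BBWO F=OYGO R=GWWW B=RRRB L=YBOY
After move 4 (U'): U=BOBW F=YBGO R=OYWW B=GWRB L=RROY
After move 5 (F): F=GYOB U=BOYR R=BYWW D=WOYG L=RROG
After move 6 (U): U=YBRO F=BYOB R=GWWW B=RRRB L=GYOG
Query 1: B[1] = R
Query 2: U[3] = O
Query 3: F[0] = B
Query 4: U[0] = Y

Answer: R O B Y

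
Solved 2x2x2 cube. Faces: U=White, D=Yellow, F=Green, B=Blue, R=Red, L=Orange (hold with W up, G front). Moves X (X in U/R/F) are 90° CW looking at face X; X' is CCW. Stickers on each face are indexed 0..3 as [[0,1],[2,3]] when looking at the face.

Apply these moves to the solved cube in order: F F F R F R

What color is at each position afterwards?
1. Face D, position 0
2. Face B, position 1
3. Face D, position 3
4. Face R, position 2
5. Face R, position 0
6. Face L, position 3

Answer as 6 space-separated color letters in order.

Answer: R B R R G B

Derivation:
After move 1 (F): F=GGGG U=WWOO R=WRWR D=RRYY L=OYOY
After move 2 (F): F=GGGG U=WWYY R=OROR D=WWYY L=OROR
After move 3 (F): F=GGGG U=WWRR R=YRYR D=OOYY L=OWOW
After move 4 (R): R=YYRR U=WGRG F=GOGY D=OBYB B=RBWB
After move 5 (F): F=GGYO U=WGWW R=RYGR D=RYYB L=OOOB
After move 6 (R): R=GRRY U=WGWO F=GYYB D=RWYR B=WBGB
Query 1: D[0] = R
Query 2: B[1] = B
Query 3: D[3] = R
Query 4: R[2] = R
Query 5: R[0] = G
Query 6: L[3] = B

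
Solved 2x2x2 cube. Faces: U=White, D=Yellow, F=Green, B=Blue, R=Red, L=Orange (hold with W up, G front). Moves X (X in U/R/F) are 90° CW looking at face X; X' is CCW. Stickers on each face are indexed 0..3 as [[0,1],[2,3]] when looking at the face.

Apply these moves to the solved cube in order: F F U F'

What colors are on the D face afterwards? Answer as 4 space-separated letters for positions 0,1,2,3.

Answer: G R Y Y

Derivation:
After move 1 (F): F=GGGG U=WWOO R=WRWR D=RRYY L=OYOY
After move 2 (F): F=GGGG U=WWYY R=OROR D=WWYY L=OROR
After move 3 (U): U=YWYW F=ORGG R=BBOR B=ORBB L=GGOR
After move 4 (F'): F=RGOG U=YWBO R=WBWR D=GRYY L=GWOY
Query: D face = GRYY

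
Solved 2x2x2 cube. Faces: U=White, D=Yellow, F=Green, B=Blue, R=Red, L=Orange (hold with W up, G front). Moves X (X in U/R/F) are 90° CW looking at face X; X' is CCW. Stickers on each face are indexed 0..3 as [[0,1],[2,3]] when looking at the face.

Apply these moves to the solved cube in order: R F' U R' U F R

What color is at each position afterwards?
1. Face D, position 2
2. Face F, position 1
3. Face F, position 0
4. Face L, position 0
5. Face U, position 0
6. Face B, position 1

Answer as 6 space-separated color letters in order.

Answer: Y B G B R Y

Derivation:
After move 1 (R): R=RRRR U=WGWG F=GYGY D=YBYB B=WBWB
After move 2 (F'): F=YYGG U=WGRR R=BRYR D=OOYB L=OGOW
After move 3 (U): U=RWRG F=BRGG R=WBYR B=OGWB L=YYOW
After move 4 (R'): R=BRWY U=RWRO F=BWGG D=ORYG B=BGOB
After move 5 (U): U=RROW F=BRGG R=BGWY B=YYOB L=BWOW
After move 6 (F): F=GBGR U=RRWW R=OGWY D=WBYG L=BOOR
After move 7 (R): R=WOYG U=RBWR F=GBGG D=WOYY B=WYRB
Query 1: D[2] = Y
Query 2: F[1] = B
Query 3: F[0] = G
Query 4: L[0] = B
Query 5: U[0] = R
Query 6: B[1] = Y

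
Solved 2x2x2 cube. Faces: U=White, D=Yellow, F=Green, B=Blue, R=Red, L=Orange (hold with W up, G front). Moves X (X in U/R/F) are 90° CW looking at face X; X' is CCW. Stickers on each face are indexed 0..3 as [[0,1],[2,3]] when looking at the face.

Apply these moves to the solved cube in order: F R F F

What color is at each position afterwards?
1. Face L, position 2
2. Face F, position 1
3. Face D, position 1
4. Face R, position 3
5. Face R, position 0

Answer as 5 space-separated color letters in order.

After move 1 (F): F=GGGG U=WWOO R=WRWR D=RRYY L=OYOY
After move 2 (R): R=WWRR U=WGOG F=GRGY D=RBYB B=OBWB
After move 3 (F): F=GGYR U=WGYY R=OWGR D=RWYB L=OROB
After move 4 (F): F=YGRG U=WGBR R=YWYR D=GOYB L=OROW
Query 1: L[2] = O
Query 2: F[1] = G
Query 3: D[1] = O
Query 4: R[3] = R
Query 5: R[0] = Y

Answer: O G O R Y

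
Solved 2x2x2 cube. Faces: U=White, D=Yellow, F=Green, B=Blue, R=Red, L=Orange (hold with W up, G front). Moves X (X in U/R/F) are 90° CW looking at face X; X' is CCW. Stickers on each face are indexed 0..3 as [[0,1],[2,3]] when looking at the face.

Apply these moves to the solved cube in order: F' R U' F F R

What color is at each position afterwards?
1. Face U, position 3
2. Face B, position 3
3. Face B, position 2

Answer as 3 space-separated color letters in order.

Answer: O B G

Derivation:
After move 1 (F'): F=GGGG U=WWRR R=YRYR D=OOYY L=OWOW
After move 2 (R): R=YYRR U=WGRG F=GOGY D=OBYB B=RBWB
After move 3 (U'): U=GGWR F=OWGY R=GORR B=YYWB L=RBOW
After move 4 (F): F=GOYW U=GGWB R=WORR D=RGYB L=ROOB
After move 5 (F): F=YGWO U=GGBO R=WOBR D=RWYB L=RROG
After move 6 (R): R=BWRO U=GGBO F=YWWB D=RWYY B=OYGB
Query 1: U[3] = O
Query 2: B[3] = B
Query 3: B[2] = G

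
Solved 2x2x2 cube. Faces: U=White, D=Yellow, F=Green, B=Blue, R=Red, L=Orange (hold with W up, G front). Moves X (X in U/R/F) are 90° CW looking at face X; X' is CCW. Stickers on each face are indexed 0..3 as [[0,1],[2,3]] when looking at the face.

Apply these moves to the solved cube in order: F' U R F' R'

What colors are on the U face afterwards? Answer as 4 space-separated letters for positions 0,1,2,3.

After move 1 (F'): F=GGGG U=WWRR R=YRYR D=OOYY L=OWOW
After move 2 (U): U=RWRW F=YRGG R=BBYR B=OWBB L=GGOW
After move 3 (R): R=YBRB U=RRRG F=YOGY D=OBYO B=WWWB
After move 4 (F'): F=OYYG U=RRYR R=BBOB D=GWYO L=GGOR
After move 5 (R'): R=BBBO U=RWYW F=ORYR D=GYYG B=OWWB
Query: U face = RWYW

Answer: R W Y W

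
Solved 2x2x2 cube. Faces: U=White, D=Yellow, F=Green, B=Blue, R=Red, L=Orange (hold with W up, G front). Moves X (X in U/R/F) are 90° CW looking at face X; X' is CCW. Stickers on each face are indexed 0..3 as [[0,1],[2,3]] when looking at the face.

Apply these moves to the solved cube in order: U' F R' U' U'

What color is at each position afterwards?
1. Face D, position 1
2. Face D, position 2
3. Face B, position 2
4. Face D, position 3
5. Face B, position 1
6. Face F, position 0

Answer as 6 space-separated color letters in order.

After move 1 (U'): U=WWWW F=OOGG R=GGRR B=RRBB L=BBOO
After move 2 (F): F=GOGO U=WWOB R=WGWR D=RGYY L=BYOY
After move 3 (R'): R=GRWW U=WBOR F=GWGB D=ROYO B=YRGB
After move 4 (U'): U=BRWO F=BYGB R=GWWW B=GRGB L=YROY
After move 5 (U'): U=ROBW F=YRGB R=BYWW B=GWGB L=GROY
Query 1: D[1] = O
Query 2: D[2] = Y
Query 3: B[2] = G
Query 4: D[3] = O
Query 5: B[1] = W
Query 6: F[0] = Y

Answer: O Y G O W Y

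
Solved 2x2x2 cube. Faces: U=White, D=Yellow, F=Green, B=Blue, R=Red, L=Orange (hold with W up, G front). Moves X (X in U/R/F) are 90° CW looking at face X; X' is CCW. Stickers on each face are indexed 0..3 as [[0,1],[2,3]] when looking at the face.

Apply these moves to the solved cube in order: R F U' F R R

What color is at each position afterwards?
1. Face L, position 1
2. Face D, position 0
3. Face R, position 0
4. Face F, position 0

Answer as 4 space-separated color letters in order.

After move 1 (R): R=RRRR U=WGWG F=GYGY D=YBYB B=WBWB
After move 2 (F): F=GGYY U=WGOO R=WRGR D=RRYB L=OYOB
After move 3 (U'): U=GOWO F=OYYY R=GGGR B=WRWB L=WBOB
After move 4 (F): F=YOYY U=GOBB R=WGOR D=GGYB L=WROR
After move 5 (R): R=OWRG U=GOBY F=YGYB D=GWYW B=BROB
After move 6 (R): R=ROGW U=GGBB F=YWYW D=GOYB B=YROB
Query 1: L[1] = R
Query 2: D[0] = G
Query 3: R[0] = R
Query 4: F[0] = Y

Answer: R G R Y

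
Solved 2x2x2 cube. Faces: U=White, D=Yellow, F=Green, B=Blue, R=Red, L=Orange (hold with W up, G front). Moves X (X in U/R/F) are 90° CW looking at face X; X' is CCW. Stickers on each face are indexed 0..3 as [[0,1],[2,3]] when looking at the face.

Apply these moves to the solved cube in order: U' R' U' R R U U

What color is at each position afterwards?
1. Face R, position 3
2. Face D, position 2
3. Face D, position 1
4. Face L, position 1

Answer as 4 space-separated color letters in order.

Answer: O Y R G

Derivation:
After move 1 (U'): U=WWWW F=OOGG R=GGRR B=RRBB L=BBOO
After move 2 (R'): R=GRGR U=WBWR F=OWGW D=YOYG B=YRYB
After move 3 (U'): U=BRWW F=BBGW R=OWGR B=GRYB L=YROO
After move 4 (R): R=GORW U=BBWW F=BOGG D=YYYG B=WRRB
After move 5 (R): R=RGWO U=BOWG F=BYGG D=YRYW B=WRBB
After move 6 (U): U=WBGO F=RGGG R=WRWO B=YRBB L=BYOO
After move 7 (U): U=GWOB F=WRGG R=YRWO B=BYBB L=RGOO
Query 1: R[3] = O
Query 2: D[2] = Y
Query 3: D[1] = R
Query 4: L[1] = G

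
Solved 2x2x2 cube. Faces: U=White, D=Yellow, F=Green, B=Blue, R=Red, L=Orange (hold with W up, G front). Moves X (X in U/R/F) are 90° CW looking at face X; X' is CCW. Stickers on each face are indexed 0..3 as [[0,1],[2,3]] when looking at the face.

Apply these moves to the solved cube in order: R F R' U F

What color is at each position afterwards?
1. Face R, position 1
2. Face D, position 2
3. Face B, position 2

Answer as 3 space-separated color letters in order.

After move 1 (R): R=RRRR U=WGWG F=GYGY D=YBYB B=WBWB
After move 2 (F): F=GGYY U=WGOO R=WRGR D=RRYB L=OYOB
After move 3 (R'): R=RRWG U=WWOW F=GGYO D=RGYY B=BBRB
After move 4 (U): U=OWWW F=RRYO R=BBWG B=OYRB L=GGOB
After move 5 (F): F=YROR U=OWBG R=WBWG D=WBYY L=GROG
Query 1: R[1] = B
Query 2: D[2] = Y
Query 3: B[2] = R

Answer: B Y R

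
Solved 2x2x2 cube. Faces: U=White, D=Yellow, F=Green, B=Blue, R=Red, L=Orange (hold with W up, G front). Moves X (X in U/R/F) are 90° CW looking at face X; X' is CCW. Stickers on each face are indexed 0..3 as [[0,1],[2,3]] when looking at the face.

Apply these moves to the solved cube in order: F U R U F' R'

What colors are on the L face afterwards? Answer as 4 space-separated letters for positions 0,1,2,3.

Answer: W R O G

Derivation:
After move 1 (F): F=GGGG U=WWOO R=WRWR D=RRYY L=OYOY
After move 2 (U): U=OWOW F=WRGG R=BBWR B=OYBB L=GGOY
After move 3 (R): R=WBRB U=OROG F=WRGY D=RBYO B=WYWB
After move 4 (U): U=OOGR F=WBGY R=WYRB B=GGWB L=WROY
After move 5 (F'): F=BYWG U=OOWR R=BYRB D=RYYO L=WROG
After move 6 (R'): R=YBBR U=OWWG F=BOWR D=RYYG B=OGYB
Query: L face = WROG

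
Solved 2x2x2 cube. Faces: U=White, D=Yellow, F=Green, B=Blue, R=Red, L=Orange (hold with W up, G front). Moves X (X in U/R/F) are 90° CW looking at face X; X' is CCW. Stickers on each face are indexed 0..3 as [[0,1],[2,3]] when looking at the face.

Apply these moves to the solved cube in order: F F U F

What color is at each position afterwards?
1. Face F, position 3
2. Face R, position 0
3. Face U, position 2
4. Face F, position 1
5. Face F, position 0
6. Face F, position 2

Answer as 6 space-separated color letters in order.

Answer: R Y R O G G

Derivation:
After move 1 (F): F=GGGG U=WWOO R=WRWR D=RRYY L=OYOY
After move 2 (F): F=GGGG U=WWYY R=OROR D=WWYY L=OROR
After move 3 (U): U=YWYW F=ORGG R=BBOR B=ORBB L=GGOR
After move 4 (F): F=GOGR U=YWRG R=YBWR D=OBYY L=GWOW
Query 1: F[3] = R
Query 2: R[0] = Y
Query 3: U[2] = R
Query 4: F[1] = O
Query 5: F[0] = G
Query 6: F[2] = G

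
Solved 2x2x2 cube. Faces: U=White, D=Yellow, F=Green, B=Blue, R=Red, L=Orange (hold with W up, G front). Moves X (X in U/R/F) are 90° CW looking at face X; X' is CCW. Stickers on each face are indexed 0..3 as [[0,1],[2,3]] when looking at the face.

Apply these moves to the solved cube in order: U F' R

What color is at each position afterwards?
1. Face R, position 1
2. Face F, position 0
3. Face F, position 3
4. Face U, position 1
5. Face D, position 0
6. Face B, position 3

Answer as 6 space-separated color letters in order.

After move 1 (U): U=WWWW F=RRGG R=BBRR B=OOBB L=GGOO
After move 2 (F'): F=RGRG U=WWBR R=YBYR D=GOYY L=GWOW
After move 3 (R): R=YYRB U=WGBG F=RORY D=GBYO B=ROWB
Query 1: R[1] = Y
Query 2: F[0] = R
Query 3: F[3] = Y
Query 4: U[1] = G
Query 5: D[0] = G
Query 6: B[3] = B

Answer: Y R Y G G B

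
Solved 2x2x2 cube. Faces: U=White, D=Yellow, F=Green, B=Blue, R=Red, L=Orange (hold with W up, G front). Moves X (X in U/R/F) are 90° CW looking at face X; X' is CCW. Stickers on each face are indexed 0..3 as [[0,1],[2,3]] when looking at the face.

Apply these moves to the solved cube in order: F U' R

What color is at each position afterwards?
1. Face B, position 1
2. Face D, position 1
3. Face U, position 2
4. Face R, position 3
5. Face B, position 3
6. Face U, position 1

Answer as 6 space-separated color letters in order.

Answer: R B W G B Y

Derivation:
After move 1 (F): F=GGGG U=WWOO R=WRWR D=RRYY L=OYOY
After move 2 (U'): U=WOWO F=OYGG R=GGWR B=WRBB L=BBOY
After move 3 (R): R=WGRG U=WYWG F=ORGY D=RBYW B=OROB
Query 1: B[1] = R
Query 2: D[1] = B
Query 3: U[2] = W
Query 4: R[3] = G
Query 5: B[3] = B
Query 6: U[1] = Y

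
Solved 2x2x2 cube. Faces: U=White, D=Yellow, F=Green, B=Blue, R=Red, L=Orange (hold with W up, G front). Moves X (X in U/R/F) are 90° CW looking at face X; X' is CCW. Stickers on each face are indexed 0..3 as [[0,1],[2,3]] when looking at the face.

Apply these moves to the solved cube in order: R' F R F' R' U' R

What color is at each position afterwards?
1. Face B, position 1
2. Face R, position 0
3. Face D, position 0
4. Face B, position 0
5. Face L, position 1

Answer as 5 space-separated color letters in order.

Answer: R Y Y B B

Derivation:
After move 1 (R'): R=RRRR U=WBWB F=GWGW D=YGYG B=YBYB
After move 2 (F): F=GGWW U=WBOO R=WRBR D=RRYG L=OYOG
After move 3 (R): R=BWRR U=WGOW F=GRWG D=RYYY B=OBBB
After move 4 (F'): F=RGGW U=WGBR R=YWRR D=YGYY L=OWOO
After move 5 (R'): R=WRYR U=WBBO F=RGGR D=YGYW B=YBGB
After move 6 (U'): U=BOWB F=OWGR R=RGYR B=WRGB L=YBOO
After move 7 (R): R=YRRG U=BWWR F=OGGW D=YGYW B=BROB
Query 1: B[1] = R
Query 2: R[0] = Y
Query 3: D[0] = Y
Query 4: B[0] = B
Query 5: L[1] = B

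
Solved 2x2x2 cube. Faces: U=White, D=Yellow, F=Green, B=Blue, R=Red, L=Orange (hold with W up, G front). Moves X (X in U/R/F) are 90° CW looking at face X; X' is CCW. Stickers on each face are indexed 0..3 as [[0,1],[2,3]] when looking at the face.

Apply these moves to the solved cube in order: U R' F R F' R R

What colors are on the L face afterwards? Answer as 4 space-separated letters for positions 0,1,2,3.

Answer: G W O O

Derivation:
After move 1 (U): U=WWWW F=RRGG R=BBRR B=OOBB L=GGOO
After move 2 (R'): R=BRBR U=WBWO F=RWGW D=YRYG B=YOYB
After move 3 (F): F=GRWW U=WBOG R=WROR D=BBYG L=GYOR
After move 4 (R): R=OWRR U=WROW F=GBWG D=BYYY B=GOBB
After move 5 (F'): F=BGGW U=WROR R=YWBR D=YRYY L=GWOO
After move 6 (R): R=BYRW U=WGOW F=BRGY D=YBYG B=RORB
After move 7 (R): R=RBWY U=WROY F=BBGG D=YRYR B=WOGB
Query: L face = GWOO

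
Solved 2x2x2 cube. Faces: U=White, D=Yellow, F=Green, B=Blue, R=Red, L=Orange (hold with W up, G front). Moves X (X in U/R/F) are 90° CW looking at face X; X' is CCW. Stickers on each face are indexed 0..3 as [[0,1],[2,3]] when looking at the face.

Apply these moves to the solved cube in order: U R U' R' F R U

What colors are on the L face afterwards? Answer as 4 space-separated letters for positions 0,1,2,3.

After move 1 (U): U=WWWW F=RRGG R=BBRR B=OOBB L=GGOO
After move 2 (R): R=RBRB U=WRWG F=RYGY D=YBYO B=WOWB
After move 3 (U'): U=RGWW F=GGGY R=RYRB B=RBWB L=WOOO
After move 4 (R'): R=YBRR U=RWWR F=GGGW D=YGYY B=OBBB
After move 5 (F): F=GGWG U=RWOO R=WBRR D=RYYY L=WYOG
After move 6 (R): R=RWRB U=RGOG F=GYWY D=RBYO B=OBWB
After move 7 (U): U=ORGG F=RWWY R=OBRB B=WYWB L=GYOG
Query: L face = GYOG

Answer: G Y O G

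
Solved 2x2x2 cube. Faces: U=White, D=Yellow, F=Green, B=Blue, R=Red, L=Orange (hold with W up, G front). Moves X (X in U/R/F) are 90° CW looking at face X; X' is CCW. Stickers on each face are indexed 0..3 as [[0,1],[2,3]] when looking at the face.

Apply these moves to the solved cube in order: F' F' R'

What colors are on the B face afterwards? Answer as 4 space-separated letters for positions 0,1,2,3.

After move 1 (F'): F=GGGG U=WWRR R=YRYR D=OOYY L=OWOW
After move 2 (F'): F=GGGG U=WWYY R=OROR D=WWYY L=OROR
After move 3 (R'): R=RROO U=WBYB F=GWGY D=WGYG B=YBWB
Query: B face = YBWB

Answer: Y B W B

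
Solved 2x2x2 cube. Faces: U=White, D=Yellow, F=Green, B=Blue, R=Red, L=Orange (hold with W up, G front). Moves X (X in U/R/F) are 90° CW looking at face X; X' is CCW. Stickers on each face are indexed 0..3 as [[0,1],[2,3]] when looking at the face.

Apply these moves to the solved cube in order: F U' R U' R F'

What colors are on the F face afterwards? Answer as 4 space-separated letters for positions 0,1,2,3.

Answer: B W B G

Derivation:
After move 1 (F): F=GGGG U=WWOO R=WRWR D=RRYY L=OYOY
After move 2 (U'): U=WOWO F=OYGG R=GGWR B=WRBB L=BBOY
After move 3 (R): R=WGRG U=WYWG F=ORGY D=RBYW B=OROB
After move 4 (U'): U=YGWW F=BBGY R=ORRG B=WGOB L=OROY
After move 5 (R): R=ROGR U=YBWY F=BBGW D=ROYW B=WGGB
After move 6 (F'): F=BWBG U=YBRG R=OORR D=RYYW L=OYOW
Query: F face = BWBG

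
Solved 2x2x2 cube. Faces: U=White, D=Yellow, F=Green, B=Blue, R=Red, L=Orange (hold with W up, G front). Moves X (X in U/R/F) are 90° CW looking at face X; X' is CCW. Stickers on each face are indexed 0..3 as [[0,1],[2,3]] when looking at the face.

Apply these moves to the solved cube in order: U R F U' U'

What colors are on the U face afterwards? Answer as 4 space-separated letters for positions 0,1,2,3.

After move 1 (U): U=WWWW F=RRGG R=BBRR B=OOBB L=GGOO
After move 2 (R): R=RBRB U=WRWG F=RYGY D=YBYO B=WOWB
After move 3 (F): F=GRYY U=WROG R=WBGB D=RRYO L=GYOB
After move 4 (U'): U=RGWO F=GYYY R=GRGB B=WBWB L=WOOB
After move 5 (U'): U=GORW F=WOYY R=GYGB B=GRWB L=WBOB
Query: U face = GORW

Answer: G O R W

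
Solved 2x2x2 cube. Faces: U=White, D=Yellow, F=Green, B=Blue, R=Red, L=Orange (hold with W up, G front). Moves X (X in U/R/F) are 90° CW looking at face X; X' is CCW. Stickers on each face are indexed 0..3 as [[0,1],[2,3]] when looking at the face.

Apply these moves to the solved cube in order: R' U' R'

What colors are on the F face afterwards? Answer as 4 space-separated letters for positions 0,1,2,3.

After move 1 (R'): R=RRRR U=WBWB F=GWGW D=YGYG B=YBYB
After move 2 (U'): U=BBWW F=OOGW R=GWRR B=RRYB L=YBOO
After move 3 (R'): R=WRGR U=BYWR F=OBGW D=YOYW B=GRGB
Query: F face = OBGW

Answer: O B G W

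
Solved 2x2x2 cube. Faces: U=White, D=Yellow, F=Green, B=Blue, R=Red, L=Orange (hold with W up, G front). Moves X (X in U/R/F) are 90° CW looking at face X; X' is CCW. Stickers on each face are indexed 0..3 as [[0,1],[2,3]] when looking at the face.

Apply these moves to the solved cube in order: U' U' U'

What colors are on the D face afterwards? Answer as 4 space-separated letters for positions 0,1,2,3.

Answer: Y Y Y Y

Derivation:
After move 1 (U'): U=WWWW F=OOGG R=GGRR B=RRBB L=BBOO
After move 2 (U'): U=WWWW F=BBGG R=OORR B=GGBB L=RROO
After move 3 (U'): U=WWWW F=RRGG R=BBRR B=OOBB L=GGOO
Query: D face = YYYY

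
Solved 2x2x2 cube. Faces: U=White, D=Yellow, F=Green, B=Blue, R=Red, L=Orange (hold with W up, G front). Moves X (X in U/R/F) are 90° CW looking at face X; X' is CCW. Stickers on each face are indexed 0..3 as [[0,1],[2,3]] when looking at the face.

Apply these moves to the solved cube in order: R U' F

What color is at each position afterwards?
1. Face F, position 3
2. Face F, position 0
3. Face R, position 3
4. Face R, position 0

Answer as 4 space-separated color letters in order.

After move 1 (R): R=RRRR U=WGWG F=GYGY D=YBYB B=WBWB
After move 2 (U'): U=GGWW F=OOGY R=GYRR B=RRWB L=WBOO
After move 3 (F): F=GOYO U=GGOB R=WYWR D=RGYB L=WYOB
Query 1: F[3] = O
Query 2: F[0] = G
Query 3: R[3] = R
Query 4: R[0] = W

Answer: O G R W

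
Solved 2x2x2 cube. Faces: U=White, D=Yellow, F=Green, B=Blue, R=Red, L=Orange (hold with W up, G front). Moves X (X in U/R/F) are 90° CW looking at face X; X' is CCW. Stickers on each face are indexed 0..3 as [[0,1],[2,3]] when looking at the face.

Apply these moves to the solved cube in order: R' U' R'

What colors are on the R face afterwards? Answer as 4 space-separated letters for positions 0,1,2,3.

Answer: W R G R

Derivation:
After move 1 (R'): R=RRRR U=WBWB F=GWGW D=YGYG B=YBYB
After move 2 (U'): U=BBWW F=OOGW R=GWRR B=RRYB L=YBOO
After move 3 (R'): R=WRGR U=BYWR F=OBGW D=YOYW B=GRGB
Query: R face = WRGR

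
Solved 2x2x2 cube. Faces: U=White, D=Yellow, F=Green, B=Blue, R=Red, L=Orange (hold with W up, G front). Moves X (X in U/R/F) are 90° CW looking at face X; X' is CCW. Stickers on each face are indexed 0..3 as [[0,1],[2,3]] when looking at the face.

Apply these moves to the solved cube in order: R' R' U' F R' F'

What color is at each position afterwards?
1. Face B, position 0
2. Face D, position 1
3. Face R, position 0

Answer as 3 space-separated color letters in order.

Answer: W W O

Derivation:
After move 1 (R'): R=RRRR U=WBWB F=GWGW D=YGYG B=YBYB
After move 2 (R'): R=RRRR U=WYWY F=GBGB D=YWYW B=GBGB
After move 3 (U'): U=YYWW F=OOGB R=GBRR B=RRGB L=GBOO
After move 4 (F): F=GOBO U=YYOB R=WBWR D=RGYW L=GYOW
After move 5 (R'): R=BRWW U=YGOR F=GYBB D=ROYO B=WRGB
After move 6 (F'): F=YBGB U=YGBW R=ORRW D=YWYO L=GROO
Query 1: B[0] = W
Query 2: D[1] = W
Query 3: R[0] = O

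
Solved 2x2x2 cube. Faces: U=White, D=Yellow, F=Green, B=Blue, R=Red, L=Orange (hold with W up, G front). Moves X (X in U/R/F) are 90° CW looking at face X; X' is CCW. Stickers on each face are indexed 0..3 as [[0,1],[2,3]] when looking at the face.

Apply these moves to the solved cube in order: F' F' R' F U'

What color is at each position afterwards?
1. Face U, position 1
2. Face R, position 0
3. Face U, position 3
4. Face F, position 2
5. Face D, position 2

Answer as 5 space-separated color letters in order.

After move 1 (F'): F=GGGG U=WWRR R=YRYR D=OOYY L=OWOW
After move 2 (F'): F=GGGG U=WWYY R=OROR D=WWYY L=OROR
After move 3 (R'): R=RROO U=WBYB F=GWGY D=WGYG B=YBWB
After move 4 (F): F=GGYW U=WBRR R=YRBO D=ORYG L=OWOG
After move 5 (U'): U=BRWR F=OWYW R=GGBO B=YRWB L=YBOG
Query 1: U[1] = R
Query 2: R[0] = G
Query 3: U[3] = R
Query 4: F[2] = Y
Query 5: D[2] = Y

Answer: R G R Y Y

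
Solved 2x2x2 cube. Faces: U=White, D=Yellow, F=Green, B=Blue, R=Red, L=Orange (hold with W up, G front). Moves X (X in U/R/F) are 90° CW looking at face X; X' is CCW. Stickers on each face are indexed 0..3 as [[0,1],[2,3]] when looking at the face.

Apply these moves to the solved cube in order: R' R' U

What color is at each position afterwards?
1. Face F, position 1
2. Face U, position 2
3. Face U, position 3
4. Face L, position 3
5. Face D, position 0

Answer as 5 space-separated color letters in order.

After move 1 (R'): R=RRRR U=WBWB F=GWGW D=YGYG B=YBYB
After move 2 (R'): R=RRRR U=WYWY F=GBGB D=YWYW B=GBGB
After move 3 (U): U=WWYY F=RRGB R=GBRR B=OOGB L=GBOO
Query 1: F[1] = R
Query 2: U[2] = Y
Query 3: U[3] = Y
Query 4: L[3] = O
Query 5: D[0] = Y

Answer: R Y Y O Y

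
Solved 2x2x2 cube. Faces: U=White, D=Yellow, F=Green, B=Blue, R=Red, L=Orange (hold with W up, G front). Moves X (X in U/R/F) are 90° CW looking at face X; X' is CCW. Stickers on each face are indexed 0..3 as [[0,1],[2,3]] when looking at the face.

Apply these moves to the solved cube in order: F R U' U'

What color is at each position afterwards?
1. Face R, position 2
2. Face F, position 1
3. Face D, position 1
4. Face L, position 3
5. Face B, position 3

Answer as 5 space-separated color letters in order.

Answer: R B B Y B

Derivation:
After move 1 (F): F=GGGG U=WWOO R=WRWR D=RRYY L=OYOY
After move 2 (R): R=WWRR U=WGOG F=GRGY D=RBYB B=OBWB
After move 3 (U'): U=GGWO F=OYGY R=GRRR B=WWWB L=OBOY
After move 4 (U'): U=GOGW F=OBGY R=OYRR B=GRWB L=WWOY
Query 1: R[2] = R
Query 2: F[1] = B
Query 3: D[1] = B
Query 4: L[3] = Y
Query 5: B[3] = B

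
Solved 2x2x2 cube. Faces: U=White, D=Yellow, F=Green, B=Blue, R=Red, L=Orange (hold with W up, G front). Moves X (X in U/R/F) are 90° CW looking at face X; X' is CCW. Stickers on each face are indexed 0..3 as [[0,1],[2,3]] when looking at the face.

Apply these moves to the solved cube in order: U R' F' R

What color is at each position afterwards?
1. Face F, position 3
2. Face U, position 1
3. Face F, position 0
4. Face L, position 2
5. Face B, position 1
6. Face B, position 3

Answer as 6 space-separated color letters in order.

After move 1 (U): U=WWWW F=RRGG R=BBRR B=OOBB L=GGOO
After move 2 (R'): R=BRBR U=WBWO F=RWGW D=YRYG B=YOYB
After move 3 (F'): F=WWRG U=WBBB R=RRYR D=GOYG L=GOOW
After move 4 (R): R=YRRR U=WWBG F=WORG D=GYYY B=BOBB
Query 1: F[3] = G
Query 2: U[1] = W
Query 3: F[0] = W
Query 4: L[2] = O
Query 5: B[1] = O
Query 6: B[3] = B

Answer: G W W O O B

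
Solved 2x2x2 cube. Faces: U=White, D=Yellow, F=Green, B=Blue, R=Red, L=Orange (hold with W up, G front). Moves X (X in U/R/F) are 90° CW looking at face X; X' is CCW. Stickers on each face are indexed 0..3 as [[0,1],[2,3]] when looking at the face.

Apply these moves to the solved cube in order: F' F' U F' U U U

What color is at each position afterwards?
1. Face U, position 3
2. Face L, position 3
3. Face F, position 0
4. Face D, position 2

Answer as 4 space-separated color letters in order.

Answer: B Y G Y

Derivation:
After move 1 (F'): F=GGGG U=WWRR R=YRYR D=OOYY L=OWOW
After move 2 (F'): F=GGGG U=WWYY R=OROR D=WWYY L=OROR
After move 3 (U): U=YWYW F=ORGG R=BBOR B=ORBB L=GGOR
After move 4 (F'): F=RGOG U=YWBO R=WBWR D=GRYY L=GWOY
After move 5 (U): U=BYOW F=WBOG R=ORWR B=GWBB L=RGOY
After move 6 (U): U=OBWY F=OROG R=GWWR B=RGBB L=WBOY
After move 7 (U): U=WOYB F=GWOG R=RGWR B=WBBB L=OROY
Query 1: U[3] = B
Query 2: L[3] = Y
Query 3: F[0] = G
Query 4: D[2] = Y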